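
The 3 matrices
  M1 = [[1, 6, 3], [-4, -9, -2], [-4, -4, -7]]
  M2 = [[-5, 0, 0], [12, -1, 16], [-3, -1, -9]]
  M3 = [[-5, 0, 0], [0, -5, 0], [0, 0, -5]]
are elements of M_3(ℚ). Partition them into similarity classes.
Characteristic polynomials: χ_{M1} = (x + 5)^3, χ_{M2} = (x + 5)^3, χ_{M3} = (x + 5)^3.

{M1, M2}: invariant factors x + 5, (x + 5)^2.

{M3}: invariant factors x + 5, x + 5, x + 5.

Matrices are similar if and only if their invariant-factor lists agree; the partition into similarity classes is {M1, M2}, {M3}.

2 classes: {M1, M2}, {M3}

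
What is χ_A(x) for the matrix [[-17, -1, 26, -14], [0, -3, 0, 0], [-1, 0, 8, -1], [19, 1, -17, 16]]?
xI - A = [[x + 17, 1, -26, 14], [0, x + 3, 0, 0], [1, 0, x - 8, 1], [-19, -1, 17, x - 16]].

Expanding det(xI - A) along the first row:
det(xI - A) = + (x + 17)·det([[x + 3, 0, 0], [0, x - 8, 1], [-1, 17, x - 16]]) - (1)·det([[0, 0, 0], [1, x - 8, 1], [-19, 17, x - 16]]) + (-26)·det([[0, x + 3, 0], [1, 0, 1], [-19, -1, x - 16]]) - (14)·det([[0, x + 3, 0], [1, 0, x - 8], [-19, -1, 17]]).

Evaluating gives χ_A(x) = x^4 - 4x^3 - 26x^2 + 60x + 225 = (x - 5)^2(x + 3)^2.

χ_A(x) = (x - 5)^2(x + 3)^2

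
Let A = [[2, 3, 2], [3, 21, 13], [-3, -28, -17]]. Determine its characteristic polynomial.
xI - A = [[x - 2, -3, -2], [-3, x - 21, -13], [3, 28, x + 17]].

Expanding det(xI - A) along the first row:
det(xI - A) = + (x - 2)·det([[x - 21, -13], [28, x + 17]]) - (-3)·det([[-3, -13], [3, x + 17]]) + (-2)·det([[-3, x - 21], [3, 28]]).

Evaluating gives χ_A(x) = x^3 - 6x^2 + 12x - 8 = (x - 2)^3.

χ_A(x) = (x - 2)^3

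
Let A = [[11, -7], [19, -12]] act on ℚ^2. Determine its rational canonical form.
R = [[0, -1], [1, -1]]

The invariant factors of A (the non-unit diagonal entries of the Smith normal form of xI - A over ℚ[x]) are x^2 + x + 1, each dividing the next. The characteristic polynomial is their product, x^2 + x + 1.

The rational canonical form is the block-diagonal matrix of companion matrices C(f_i):
R = [[0, -1], [1, -1]].

Note the characteristic polynomial does not split into linear factors over ℚ, so A has no Jordan form over ℚ; the rational canonical form exists over any field.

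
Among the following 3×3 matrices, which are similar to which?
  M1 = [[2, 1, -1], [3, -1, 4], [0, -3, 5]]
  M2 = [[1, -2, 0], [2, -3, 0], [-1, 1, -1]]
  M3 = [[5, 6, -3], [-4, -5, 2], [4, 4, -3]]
2 classes: {M1}, {M2, M3}

Characteristic polynomials: χ_{M1} = (x - 2)^3, χ_{M2} = (x + 1)^3, χ_{M3} = (x + 1)^3.

{M1}: invariant factors (x - 2)^3.

{M2, M3}: invariant factors x + 1, (x + 1)^2.

Matrices are similar if and only if their invariant-factor lists agree; the partition into similarity classes is {M1}, {M2, M3}.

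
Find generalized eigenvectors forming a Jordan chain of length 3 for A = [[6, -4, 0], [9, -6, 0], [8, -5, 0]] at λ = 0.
v_1 = [[1, 2, 2]]^T, v_2 = [[-2, -3, -2]]^T, v_3 = [[0, 0, -1]]^T

We seek v_1 ∈ ker(A^3) \ ker(A^2), then set v_{i+1} = A v_i.

One such chain is v_1 = [[1, 2, 2]]^T, v_2 = [[-2, -3, -2]]^T, v_3 = [[0, 0, -1]]^T. Check: A v_3 = [[0, 0, 0]]^T = 0.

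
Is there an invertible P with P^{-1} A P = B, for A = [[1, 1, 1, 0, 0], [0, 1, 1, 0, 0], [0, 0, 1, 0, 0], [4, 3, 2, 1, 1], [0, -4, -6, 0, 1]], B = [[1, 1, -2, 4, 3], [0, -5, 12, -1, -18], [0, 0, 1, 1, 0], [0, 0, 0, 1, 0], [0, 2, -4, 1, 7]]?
No.

Both have characteristic polynomial (x - 1)^5, but the minimal polynomial of A is (x - 1)^3 while the minimal polynomial of B is (x - 1)^2. The minimal polynomial is a similarity invariant, so A and B are not similar.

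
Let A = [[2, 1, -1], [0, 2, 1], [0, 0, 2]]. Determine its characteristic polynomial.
xI - A = [[x - 2, -1, 1], [0, x - 2, -1], [0, 0, x - 2]].

Expanding det(xI - A) along the first row:
det(xI - A) = + (x - 2)·det([[x - 2, -1], [0, x - 2]]) - (-1)·det([[0, -1], [0, x - 2]]) + (1)·det([[0, x - 2], [0, 0]]).

Evaluating gives χ_A(x) = x^3 - 6x^2 + 12x - 8 = (x - 2)^3.

χ_A(x) = (x - 2)^3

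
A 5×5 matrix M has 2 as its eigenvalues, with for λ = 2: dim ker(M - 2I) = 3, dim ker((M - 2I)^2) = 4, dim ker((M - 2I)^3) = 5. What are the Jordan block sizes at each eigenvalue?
λ = 2: successive nullity increments [3, 1, 1] count blocks of size ≥ k; block sizes are [3, 1, 1].

Jordan blocks: (2, 3), (2, 1), (2, 1)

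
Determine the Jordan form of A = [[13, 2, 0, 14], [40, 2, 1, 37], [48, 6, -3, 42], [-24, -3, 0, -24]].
The characteristic polynomial is det(xI - A) = (x + 3)^4, so the eigenvalues are -3 (algebraic multiplicity 4).

For λ = -3: rank(A + 3I) = 2, rank((A + 3I)^2) = 1, rank((A + 3I)^3) = 0. The eigenspace has dimension 4 - 2 = 2, so there are 2 Jordan blocks; the rank sequence gives block sizes [3, 1].

Assembling the blocks gives the Jordan form J above.

J = [[-3, 1, 0, 0], [0, -3, 1, 0], [0, 0, -3, 0], [0, 0, 0, -3]]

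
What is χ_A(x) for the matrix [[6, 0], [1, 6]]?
χ_A(x) = (x - 6)^2

xI - A = [[x - 6, 0], [-1, x - 6]].

Expanding det(xI - A) along the first row:
det(xI - A) = + (x - 6)·det([[x - 6]]) - (0)·det([[-1]]).

Evaluating gives χ_A(x) = x^2 - 12x + 36 = (x - 6)^2.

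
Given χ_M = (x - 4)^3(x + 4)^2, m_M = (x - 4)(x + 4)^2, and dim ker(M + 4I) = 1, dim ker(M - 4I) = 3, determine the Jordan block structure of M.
Jordan blocks: (-4, 2), (4, 1), (4, 1), (4, 1)

λ = -4: algebraic multiplicity 2 (exponent in χ_M), largest block size 2 (exponent in m_M), 1 block (geometric multiplicity). This forces block sizes [2].
λ = 4: algebraic multiplicity 3 (exponent in χ_M), largest block size 1 (exponent in m_M), 3 blocks (geometric multiplicity). These force block sizes [1, 1, 1].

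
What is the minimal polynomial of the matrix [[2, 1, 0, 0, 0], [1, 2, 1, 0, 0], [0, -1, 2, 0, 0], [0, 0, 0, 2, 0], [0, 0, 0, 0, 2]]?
m_A(x) = (x - 2)^3

The characteristic polynomial factors as (x - 2)^5. The minimal polynomial is ∏(x - λ)^{k_λ} where k_λ is the size of the largest Jordan block at λ.

For λ = 2: rank(A - 2I) = 2, and the largest Jordan block has size 3 (the smallest k with rank((A - 2I)^k) = rank((A - 2I)^(k+1))).

So m_A(x) = (x - 2)^3.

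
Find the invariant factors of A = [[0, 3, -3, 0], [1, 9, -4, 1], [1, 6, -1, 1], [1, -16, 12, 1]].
The Jordan structure of A has elementary divisors x, (x - 3)^3. Arranging the block sizes at each eigenvalue in decreasing order and taking row products gives the invariant factors.

Invariant factors (smallest first, each dividing the next): x(x - 3)^3.

Check: the last factor x(x - 3)^3 is the minimal polynomial, and the product x(x - 3)^3 is the characteristic polynomial.

x(x - 3)^3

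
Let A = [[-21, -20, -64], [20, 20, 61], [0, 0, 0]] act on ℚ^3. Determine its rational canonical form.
The invariant factors of A (the non-unit diagonal entries of the Smith normal form of xI - A over ℚ[x]) are x(x - 4)(x + 5), each dividing the next. The characteristic polynomial is their product, x(x - 4)(x + 5).

The rational canonical form is the block-diagonal matrix of companion matrices C(f_i):
R = [[0, 0, 0], [1, 0, 20], [0, 1, -1]].

R = [[0, 0, 0], [1, 0, 20], [0, 1, -1]]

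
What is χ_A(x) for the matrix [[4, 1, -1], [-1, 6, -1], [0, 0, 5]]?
xI - A = [[x - 4, -1, 1], [1, x - 6, 1], [0, 0, x - 5]].

Expanding det(xI - A) along the first row:
det(xI - A) = + (x - 4)·det([[x - 6, 1], [0, x - 5]]) - (-1)·det([[1, 1], [0, x - 5]]) + (1)·det([[1, x - 6], [0, 0]]).

Evaluating gives χ_A(x) = x^3 - 15x^2 + 75x - 125 = (x - 5)^3.

χ_A(x) = (x - 5)^3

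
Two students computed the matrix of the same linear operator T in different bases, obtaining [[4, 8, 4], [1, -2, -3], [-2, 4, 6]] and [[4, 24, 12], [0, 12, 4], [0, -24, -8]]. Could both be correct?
No.

Both have characteristic polynomial x(x - 4)^2, but the minimal polynomial of A is x(x - 4)^2 while the minimal polynomial of B is x(x - 4). The minimal polynomial is a similarity invariant, so A and B are not similar.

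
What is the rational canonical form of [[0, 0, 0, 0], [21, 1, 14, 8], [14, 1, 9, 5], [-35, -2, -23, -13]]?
The invariant factors of A (the non-unit diagonal entries of the Smith normal form of xI - A over ℚ[x]) are x, x(x - 1)(x + 4), each dividing the next. The characteristic polynomial is their product, x^2(x - 1)(x + 4).

The rational canonical form is the block-diagonal matrix of companion matrices C(f_i):
R = [[0, 0, 0, 0], [0, 0, 0, 0], [0, 1, 0, 4], [0, 0, 1, -3]].

R = [[0, 0, 0, 0], [0, 0, 0, 0], [0, 1, 0, 4], [0, 0, 1, -3]]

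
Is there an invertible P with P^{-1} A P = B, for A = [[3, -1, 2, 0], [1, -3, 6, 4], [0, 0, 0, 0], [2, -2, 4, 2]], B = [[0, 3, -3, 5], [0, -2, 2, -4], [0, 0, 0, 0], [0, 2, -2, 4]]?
Two matrices over a field are similar if and only if they have the same invariant factors.

Both A and B have characteristic polynomial x^3(x - 2) and minimal polynomial x^2(x - 2). Computing further, both have invariant factors x, x^2(x - 2). Hence A and B are similar.

Yes.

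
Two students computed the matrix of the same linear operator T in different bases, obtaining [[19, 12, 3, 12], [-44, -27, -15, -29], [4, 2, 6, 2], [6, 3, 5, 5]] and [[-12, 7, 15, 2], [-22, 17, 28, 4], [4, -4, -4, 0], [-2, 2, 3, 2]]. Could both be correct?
Two matrices over a field are similar if and only if they have the same invariant factors.

Both A and B have characteristic polynomial (x - 4)(x - 2)^2(x + 5) and minimal polynomial (x - 4)(x - 2)^2(x + 5). Computing further, both have invariant factors (x - 4)(x - 2)^2(x + 5). Hence A and B are similar.

Yes.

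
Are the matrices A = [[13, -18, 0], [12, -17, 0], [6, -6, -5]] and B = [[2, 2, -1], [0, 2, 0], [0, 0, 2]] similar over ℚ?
trace(A) = -9 but trace(B) = 6. The trace is a similarity invariant, so A and B are not similar.

No.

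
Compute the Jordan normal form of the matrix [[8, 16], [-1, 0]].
The characteristic polynomial is det(xI - A) = (x - 4)^2, so the eigenvalues are 4 (algebraic multiplicity 2).

For λ = 4: rank(A - 4I) = 1, rank((A - 4I)^2) = 0. The eigenspace has dimension 2 - 1 = 1, so there is 1 Jordan block; the rank sequence gives block sizes [2].

Assembling the blocks gives the Jordan form J above.

J = [[4, 1], [0, 4]]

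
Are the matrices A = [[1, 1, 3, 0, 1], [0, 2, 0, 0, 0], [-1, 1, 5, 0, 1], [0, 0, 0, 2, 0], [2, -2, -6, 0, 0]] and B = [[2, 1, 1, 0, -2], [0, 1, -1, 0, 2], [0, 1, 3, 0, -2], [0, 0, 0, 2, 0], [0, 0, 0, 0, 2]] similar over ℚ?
Two matrices over a field are similar if and only if they have the same invariant factors.

Both A and B have characteristic polynomial (x - 2)^5 and minimal polynomial (x - 2)^2. Computing further, both have invariant factors x - 2, x - 2, x - 2, (x - 2)^2. Hence A and B are similar.

Yes.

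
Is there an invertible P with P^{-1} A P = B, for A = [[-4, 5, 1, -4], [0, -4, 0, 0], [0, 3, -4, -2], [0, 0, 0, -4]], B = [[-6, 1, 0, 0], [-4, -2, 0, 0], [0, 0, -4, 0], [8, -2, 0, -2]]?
trace(A) = -16 but trace(B) = -14. The trace is a similarity invariant, so A and B are not similar.

No.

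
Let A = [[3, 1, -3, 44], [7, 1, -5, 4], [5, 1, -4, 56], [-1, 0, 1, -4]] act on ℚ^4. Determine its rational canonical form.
The invariant factors of A (the non-unit diagonal entries of the Smith normal form of xI - A over ℚ[x]) are (x - 2)^2(x + 4)^2, each dividing the next. The characteristic polynomial is their product, (x - 2)^2(x + 4)^2.

The rational canonical form is the block-diagonal matrix of companion matrices C(f_i):
R = [[0, 0, 0, -64], [1, 0, 0, 32], [0, 1, 0, 12], [0, 0, 1, -4]].

R = [[0, 0, 0, -64], [1, 0, 0, 32], [0, 1, 0, 12], [0, 0, 1, -4]]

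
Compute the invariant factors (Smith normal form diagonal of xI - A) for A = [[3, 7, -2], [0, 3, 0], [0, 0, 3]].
x - 3, (x - 3)^2

The Jordan structure of A has elementary divisors (x - 3)^2, (x - 3). Arranging the block sizes at each eigenvalue in decreasing order and taking row products gives the invariant factors.

Invariant factors (smallest first, each dividing the next): x - 3, (x - 3)^2.

Check: the last factor (x - 3)^2 is the minimal polynomial, and the product (x - 3)^3 is the characteristic polynomial.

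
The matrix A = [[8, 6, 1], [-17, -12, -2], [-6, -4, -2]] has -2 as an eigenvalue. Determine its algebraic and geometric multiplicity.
algebraic multiplicity 3, geometric multiplicity 1

The characteristic polynomial is (x + 2)^3, so the factor x + 2 appears with exponent 3: the algebraic multiplicity is 3.

rank(A + 2I) = 2, so the eigenspace has dimension 3 - 2 = 1: the geometric multiplicity is 1.

Since 1 < 3, A is not diagonalizable.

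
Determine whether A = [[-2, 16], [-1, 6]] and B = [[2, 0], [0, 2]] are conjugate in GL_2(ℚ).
Both have characteristic polynomial (x - 2)^2, but the minimal polynomial of A is (x - 2)^2 while the minimal polynomial of B is x - 2. The minimal polynomial is a similarity invariant, so A and B are not similar.

No.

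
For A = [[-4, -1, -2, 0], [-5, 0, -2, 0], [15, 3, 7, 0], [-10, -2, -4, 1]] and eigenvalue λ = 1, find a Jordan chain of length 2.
v_1 = [[0, 1, -1, 1]]^T, v_2 = [[1, 1, -3, 2]]^T

We seek v_1 ∈ ker((A - I)^2) \ ker(A - I), then set v_{i+1} = (A - I) v_i.

One such chain is v_1 = [[0, 1, -1, 1]]^T, v_2 = [[1, 1, -3, 2]]^T. Check: (A - I) v_2 = [[0, 0, 0, 0]]^T = 0.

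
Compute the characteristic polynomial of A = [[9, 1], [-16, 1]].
xI - A = [[x - 9, -1], [16, x - 1]].

Expanding det(xI - A) along the first row:
det(xI - A) = + (x - 9)·det([[x - 1]]) - (-1)·det([[16]]).

Evaluating gives χ_A(x) = x^2 - 10x + 25 = (x - 5)^2.

χ_A(x) = (x - 5)^2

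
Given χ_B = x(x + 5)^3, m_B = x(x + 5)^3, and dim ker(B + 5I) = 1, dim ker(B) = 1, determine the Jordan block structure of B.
λ = -5: algebraic multiplicity 3 (exponent in χ_B), largest block size 3 (exponent in m_B), 1 block (geometric multiplicity). This forces block sizes [3].
λ = 0: algebraic multiplicity 1 (exponent in χ_B), largest block size 1 (exponent in m_B), 1 block (geometric multiplicity). This forces block sizes [1].

Jordan blocks: (-5, 3), (0, 1)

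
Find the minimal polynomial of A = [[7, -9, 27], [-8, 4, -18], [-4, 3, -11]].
m_A(x) = (x - 1)^2(x + 2)

The characteristic polynomial factors as (x - 1)^2(x + 2). The minimal polynomial is ∏(x - λ)^{k_λ} where k_λ is the size of the largest Jordan block at λ.

For λ = -2: rank(A + 2I) = 2, and the largest Jordan block has size 1 (the smallest k with rank((A + 2I)^k) = rank((A + 2I)^(k+1))).
For λ = 1: rank(A - I) = 2, and the largest Jordan block has size 2 (the smallest k with rank((A - I)^k) = rank((A - I)^(k+1))).

So m_A(x) = (x - 1)^2(x + 2).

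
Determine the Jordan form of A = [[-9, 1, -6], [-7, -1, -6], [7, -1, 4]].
J = [[-2, 1, 0], [0, -2, 0], [0, 0, -2]]

The characteristic polynomial is det(xI - A) = (x + 2)^3, so the eigenvalues are -2 (algebraic multiplicity 3).

For λ = -2: rank(A + 2I) = 1, rank((A + 2I)^2) = 0. The eigenspace has dimension 3 - 1 = 2, so there are 2 Jordan blocks; the rank sequence gives block sizes [2, 1].

Assembling the blocks gives the Jordan form J above.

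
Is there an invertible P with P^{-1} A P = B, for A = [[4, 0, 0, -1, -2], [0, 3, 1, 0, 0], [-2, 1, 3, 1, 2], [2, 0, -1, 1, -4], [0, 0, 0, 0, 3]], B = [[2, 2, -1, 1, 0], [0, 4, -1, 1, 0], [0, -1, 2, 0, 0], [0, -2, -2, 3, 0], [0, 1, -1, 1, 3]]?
Two matrices over a field are similar if and only if they have the same invariant factors.

Both A and B have characteristic polynomial (x - 3)^4(x - 2) and minimal polynomial (x - 3)^3(x - 2). Computing further, both have invariant factors x - 3, (x - 3)^3(x - 2). Hence A and B are similar.

Yes.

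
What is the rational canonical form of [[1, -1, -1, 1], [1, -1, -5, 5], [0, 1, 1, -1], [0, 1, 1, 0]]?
The invariant factors of A (the non-unit diagonal entries of the Smith normal form of xI - A over ℚ[x]) are (x - 1)(x^3 + x - 4), each dividing the next. The characteristic polynomial is their product, (x - 1)(x^3 + x - 4).

The rational canonical form is the block-diagonal matrix of companion matrices C(f_i):
R = [[0, 0, 0, -4], [1, 0, 0, 5], [0, 1, 0, -1], [0, 0, 1, 1]].

Note the characteristic polynomial does not split into linear factors over ℚ, so A has no Jordan form over ℚ; the rational canonical form exists over any field.

R = [[0, 0, 0, -4], [1, 0, 0, 5], [0, 1, 0, -1], [0, 0, 1, 1]]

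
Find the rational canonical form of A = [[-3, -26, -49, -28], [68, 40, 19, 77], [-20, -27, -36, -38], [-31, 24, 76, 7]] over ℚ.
R = [[0, 0, 0, -36], [1, 0, 0, 48], [0, 1, 0, -28], [0, 0, 1, 8]]

The invariant factors of A (the non-unit diagonal entries of the Smith normal form of xI - A over ℚ[x]) are (x^2 - 4x + 6)^2, each dividing the next. The characteristic polynomial is their product, (x^2 - 4x + 6)^2.

The rational canonical form is the block-diagonal matrix of companion matrices C(f_i):
R = [[0, 0, 0, -36], [1, 0, 0, 48], [0, 1, 0, -28], [0, 0, 1, 8]].

Note the characteristic polynomial does not split into linear factors over ℚ, so A has no Jordan form over ℚ; the rational canonical form exists over any field.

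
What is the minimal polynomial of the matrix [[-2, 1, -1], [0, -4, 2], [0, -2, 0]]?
The characteristic polynomial factors as (x + 2)^3. The minimal polynomial is ∏(x - λ)^{k_λ} where k_λ is the size of the largest Jordan block at λ.

For λ = -2: rank(A + 2I) = 1, and the largest Jordan block has size 2 (the smallest k with rank((A + 2I)^k) = rank((A + 2I)^(k+1))).

So m_A(x) = (x + 2)^2.

m_A(x) = (x + 2)^2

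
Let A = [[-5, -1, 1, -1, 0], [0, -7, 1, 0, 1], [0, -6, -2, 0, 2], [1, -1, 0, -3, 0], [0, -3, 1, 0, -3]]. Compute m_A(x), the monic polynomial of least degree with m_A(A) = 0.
The characteristic polynomial factors as (x + 4)^5. The minimal polynomial is ∏(x - λ)^{k_λ} where k_λ is the size of the largest Jordan block at λ.

For λ = -4: rank(A + 4I) = 3, and the largest Jordan block has size 3 (the smallest k with rank((A + 4I)^k) = rank((A + 4I)^(k+1))).

So m_A(x) = (x + 4)^3.

m_A(x) = (x + 4)^3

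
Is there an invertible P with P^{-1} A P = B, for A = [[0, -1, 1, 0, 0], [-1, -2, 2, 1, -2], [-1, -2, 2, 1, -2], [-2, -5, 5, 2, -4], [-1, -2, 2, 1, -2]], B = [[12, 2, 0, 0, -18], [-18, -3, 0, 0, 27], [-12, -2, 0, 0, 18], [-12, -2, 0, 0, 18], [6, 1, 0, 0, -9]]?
No.

Both have characteristic polynomial x^5 and minimal polynomial x^2. But rank(A) = 2 for A while rank(B) = 1 for B, so the number of Jordan blocks at λ = 0 differs. A and B are not similar.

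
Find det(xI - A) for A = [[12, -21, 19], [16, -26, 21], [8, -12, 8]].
χ_A(x) = (x + 2)^3

xI - A = [[x - 12, 21, -19], [-16, x + 26, -21], [-8, 12, x - 8]].

Expanding det(xI - A) along the first row:
det(xI - A) = + (x - 12)·det([[x + 26, -21], [12, x - 8]]) - (21)·det([[-16, -21], [-8, x - 8]]) + (-19)·det([[-16, x + 26], [-8, 12]]).

Evaluating gives χ_A(x) = x^3 + 6x^2 + 12x + 8 = (x + 2)^3.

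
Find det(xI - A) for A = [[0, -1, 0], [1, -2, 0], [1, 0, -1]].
χ_A(x) = (x + 1)^3

xI - A = [[x, 1, 0], [-1, x + 2, 0], [-1, 0, x + 1]].

Expanding det(xI - A) along the first row:
det(xI - A) = + (x)·det([[x + 2, 0], [0, x + 1]]) - (1)·det([[-1, 0], [-1, x + 1]]) + (0)·det([[-1, x + 2], [-1, 0]]).

Evaluating gives χ_A(x) = x^3 + 3x^2 + 3x + 1 = (x + 1)^3.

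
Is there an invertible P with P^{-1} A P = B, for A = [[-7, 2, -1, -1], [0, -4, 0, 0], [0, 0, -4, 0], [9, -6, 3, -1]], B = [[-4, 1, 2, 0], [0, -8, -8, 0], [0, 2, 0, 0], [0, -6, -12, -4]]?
Two matrices over a field are similar if and only if they have the same invariant factors.

Both A and B have characteristic polynomial (x + 4)^4 and minimal polynomial (x + 4)^2. Computing further, both have invariant factors x + 4, x + 4, (x + 4)^2. Hence A and B are similar.

Yes.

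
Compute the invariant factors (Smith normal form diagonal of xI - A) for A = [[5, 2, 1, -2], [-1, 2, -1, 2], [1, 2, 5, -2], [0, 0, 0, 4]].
The Jordan structure of A has elementary divisors (x - 4)^2, (x - 4), (x - 4). Arranging the block sizes at each eigenvalue in decreasing order and taking row products gives the invariant factors.

Invariant factors (smallest first, each dividing the next): x - 4, x - 4, (x - 4)^2.

Check: the last factor (x - 4)^2 is the minimal polynomial, and the product (x - 4)^4 is the characteristic polynomial.

x - 4, x - 4, (x - 4)^2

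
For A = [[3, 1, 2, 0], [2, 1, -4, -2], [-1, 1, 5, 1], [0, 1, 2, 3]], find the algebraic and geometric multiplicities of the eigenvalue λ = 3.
The characteristic polynomial is (x - 3)^4, so the factor x - 3 appears with exponent 4: the algebraic multiplicity is 4.

rank(A - 3I) = 2, so the eigenspace has dimension 4 - 2 = 2: the geometric multiplicity is 2.

Since 2 < 4, A is not diagonalizable.

algebraic multiplicity 4, geometric multiplicity 2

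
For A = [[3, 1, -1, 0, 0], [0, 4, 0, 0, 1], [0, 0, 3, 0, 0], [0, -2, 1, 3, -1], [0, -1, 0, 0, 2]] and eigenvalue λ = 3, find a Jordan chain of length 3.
v_1 = [[0, 1, 1, 0, 0]]^T, v_2 = [[0, 1, 0, -1, -1]]^T, v_3 = [[1, 0, 0, -1, 0]]^T

We seek v_1 ∈ ker((A - 3I)^3) \ ker((A - 3I)^2), then set v_{i+1} = (A - 3I) v_i.

One such chain is v_1 = [[0, 1, 1, 0, 0]]^T, v_2 = [[0, 1, 0, -1, -1]]^T, v_3 = [[1, 0, 0, -1, 0]]^T. Check: (A - 3I) v_3 = [[0, 0, 0, 0, 0]]^T = 0.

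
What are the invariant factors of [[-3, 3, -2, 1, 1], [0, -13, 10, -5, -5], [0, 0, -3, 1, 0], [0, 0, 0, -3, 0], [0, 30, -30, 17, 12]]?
(x + 3)^2, (x - 2)(x + 3)^2

The Jordan structure of A has elementary divisors (x + 3)^2, (x + 3)^2, (x - 2). Arranging the block sizes at each eigenvalue in decreasing order and taking row products gives the invariant factors.

Invariant factors (smallest first, each dividing the next): (x + 3)^2, (x - 2)(x + 3)^2.

Check: the last factor (x - 2)(x + 3)^2 is the minimal polynomial, and the product (x - 2)(x + 3)^4 is the characteristic polynomial.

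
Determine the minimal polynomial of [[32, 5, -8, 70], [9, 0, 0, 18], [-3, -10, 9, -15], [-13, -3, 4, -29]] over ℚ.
The characteristic polynomial factors as (x - 3)^4. The minimal polynomial is ∏(x - λ)^{k_λ} where k_λ is the size of the largest Jordan block at λ.

For λ = 3: rank(A - 3I) = 2, and the largest Jordan block has size 2 (the smallest k with rank((A - 3I)^k) = rank((A - 3I)^(k+1))).

So m_A(x) = (x - 3)^2.

m_A(x) = (x - 3)^2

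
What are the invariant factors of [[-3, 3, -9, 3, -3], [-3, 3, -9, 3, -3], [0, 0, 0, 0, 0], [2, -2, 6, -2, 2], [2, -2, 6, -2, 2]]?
x, x, x, x^2

The Jordan structure of A has elementary divisors x^2, x, x, x. Arranging the block sizes at each eigenvalue in decreasing order and taking row products gives the invariant factors.

Invariant factors (smallest first, each dividing the next): x, x, x, x^2.

Check: the last factor x^2 is the minimal polynomial, and the product x^5 is the characteristic polynomial.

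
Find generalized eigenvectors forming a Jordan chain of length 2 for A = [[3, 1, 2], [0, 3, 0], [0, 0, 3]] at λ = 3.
v_1 = [[1, 1, 0]]^T, v_2 = [[1, 0, 0]]^T

We seek v_1 ∈ ker((A - 3I)^2) \ ker(A - 3I), then set v_{i+1} = (A - 3I) v_i.

One such chain is v_1 = [[1, 1, 0]]^T, v_2 = [[1, 0, 0]]^T. Check: (A - 3I) v_2 = [[0, 0, 0]]^T = 0.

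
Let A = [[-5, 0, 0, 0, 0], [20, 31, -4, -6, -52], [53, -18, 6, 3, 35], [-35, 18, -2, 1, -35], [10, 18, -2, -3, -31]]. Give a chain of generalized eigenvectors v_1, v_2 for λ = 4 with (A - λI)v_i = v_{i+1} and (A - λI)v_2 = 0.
We seek v_1 ∈ ker((A - 4I)^2) \ ker(A - 4I), then set v_{i+1} = (A - 4I) v_i.

One such chain is v_1 = [[0, 0, -1, 1, 0]]^T, v_2 = [[0, -2, 1, -1, -1]]^T. Check: (A - 4I) v_2 = [[0, 0, 0, 0, 0]]^T = 0.

v_1 = [[0, 0, -1, 1, 0]]^T, v_2 = [[0, -2, 1, -1, -1]]^T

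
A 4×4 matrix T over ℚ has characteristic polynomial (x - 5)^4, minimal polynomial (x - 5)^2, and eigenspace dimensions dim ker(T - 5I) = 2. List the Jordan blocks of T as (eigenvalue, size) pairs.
Jordan blocks: (5, 2), (5, 2)

λ = 5: algebraic multiplicity 4 (exponent in χ_T), largest block size 2 (exponent in m_T), 2 blocks (geometric multiplicity). These force block sizes [2, 2].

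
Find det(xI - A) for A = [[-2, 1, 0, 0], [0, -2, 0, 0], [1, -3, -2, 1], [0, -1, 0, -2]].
xI - A = [[x + 2, -1, 0, 0], [0, x + 2, 0, 0], [-1, 3, x + 2, -1], [0, 1, 0, x + 2]].

Expanding det(xI - A) along the first row:
det(xI - A) = + (x + 2)·det([[x + 2, 0, 0], [3, x + 2, -1], [1, 0, x + 2]]) - (-1)·det([[0, 0, 0], [-1, x + 2, -1], [0, 0, x + 2]]) + (0)·det([[0, x + 2, 0], [-1, 3, -1], [0, 1, x + 2]]) - (0)·det([[0, x + 2, 0], [-1, 3, x + 2], [0, 1, 0]]).

Evaluating gives χ_A(x) = x^4 + 8x^3 + 24x^2 + 32x + 16 = (x + 2)^4.

χ_A(x) = (x + 2)^4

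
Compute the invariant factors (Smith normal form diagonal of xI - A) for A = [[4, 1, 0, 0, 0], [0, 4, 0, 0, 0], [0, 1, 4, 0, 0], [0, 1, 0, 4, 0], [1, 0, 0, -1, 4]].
The Jordan structure of A has elementary divisors (x - 4)^2, (x - 4)^2, (x - 4). Arranging the block sizes at each eigenvalue in decreasing order and taking row products gives the invariant factors.

Invariant factors (smallest first, each dividing the next): x - 4, (x - 4)^2, (x - 4)^2.

Check: the last factor (x - 4)^2 is the minimal polynomial, and the product (x - 4)^5 is the characteristic polynomial.

x - 4, (x - 4)^2, (x - 4)^2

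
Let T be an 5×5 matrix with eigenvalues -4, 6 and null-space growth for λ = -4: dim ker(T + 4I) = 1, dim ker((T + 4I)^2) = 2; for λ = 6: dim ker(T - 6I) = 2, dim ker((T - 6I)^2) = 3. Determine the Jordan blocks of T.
λ = -4: successive nullity increments [1, 1] count blocks of size ≥ k; block sizes are [2].
λ = 6: successive nullity increments [2, 1] count blocks of size ≥ k; block sizes are [2, 1].

Jordan blocks: (-4, 2), (6, 2), (6, 1)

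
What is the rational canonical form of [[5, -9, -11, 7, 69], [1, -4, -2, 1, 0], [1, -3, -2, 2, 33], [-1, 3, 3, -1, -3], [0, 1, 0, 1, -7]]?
The invariant factors of A (the non-unit diagonal entries of the Smith normal form of xI - A over ℚ[x]) are (x - 2)(x + 4), (x - 2)(x + 4)(x + 5), each dividing the next. The characteristic polynomial is their product, (x - 2)^2(x + 4)^2(x + 5).

The rational canonical form is the block-diagonal matrix of companion matrices C(f_i):
R = [[0, 8, 0, 0, 0], [1, -2, 0, 0, 0], [0, 0, 0, 0, 40], [0, 0, 1, 0, -2], [0, 0, 0, 1, -7]].

R = [[0, 8, 0, 0, 0], [1, -2, 0, 0, 0], [0, 0, 0, 0, 40], [0, 0, 1, 0, -2], [0, 0, 0, 1, -7]]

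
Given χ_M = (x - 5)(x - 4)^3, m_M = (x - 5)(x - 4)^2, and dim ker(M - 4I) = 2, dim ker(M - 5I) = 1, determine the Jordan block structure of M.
λ = 4: algebraic multiplicity 3 (exponent in χ_M), largest block size 2 (exponent in m_M), 2 blocks (geometric multiplicity). These force block sizes [2, 1].
λ = 5: algebraic multiplicity 1 (exponent in χ_M), largest block size 1 (exponent in m_M), 1 block (geometric multiplicity). This forces block sizes [1].

Jordan blocks: (4, 2), (4, 1), (5, 1)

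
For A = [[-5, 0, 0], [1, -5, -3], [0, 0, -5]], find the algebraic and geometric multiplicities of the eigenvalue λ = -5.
algebraic multiplicity 3, geometric multiplicity 2

The characteristic polynomial is (x + 5)^3, so the factor x + 5 appears with exponent 3: the algebraic multiplicity is 3.

rank(A + 5I) = 1, so the eigenspace has dimension 3 - 1 = 2: the geometric multiplicity is 2.

Since 2 < 3, A is not diagonalizable.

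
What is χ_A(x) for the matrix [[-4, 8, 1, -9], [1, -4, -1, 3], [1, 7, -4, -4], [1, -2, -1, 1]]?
χ_A(x) = (x + 2)(x + 3)^3

xI - A = [[x + 4, -8, -1, 9], [-1, x + 4, 1, -3], [-1, -7, x + 4, 4], [-1, 2, 1, x - 1]].

Expanding det(xI - A) along the first row:
det(xI - A) = + (x + 4)·det([[x + 4, 1, -3], [-7, x + 4, 4], [2, 1, x - 1]]) - (-8)·det([[-1, 1, -3], [-1, x + 4, 4], [-1, 1, x - 1]]) + (-1)·det([[-1, x + 4, -3], [-1, -7, 4], [-1, 2, x - 1]]) - (9)·det([[-1, x + 4, 1], [-1, -7, x + 4], [-1, 2, 1]]).

Evaluating gives χ_A(x) = x^4 + 11x^3 + 45x^2 + 81x + 54 = (x + 2)(x + 3)^3.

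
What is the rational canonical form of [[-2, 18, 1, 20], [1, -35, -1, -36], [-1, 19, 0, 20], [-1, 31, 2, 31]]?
The invariant factors of A (the non-unit diagonal entries of the Smith normal form of xI - A over ℚ[x]) are (x^2 + 3x + 6)^2, each dividing the next. The characteristic polynomial is their product, (x^2 + 3x + 6)^2.

The rational canonical form is the block-diagonal matrix of companion matrices C(f_i):
R = [[0, 0, 0, -36], [1, 0, 0, -36], [0, 1, 0, -21], [0, 0, 1, -6]].

Note the characteristic polynomial does not split into linear factors over ℚ, so A has no Jordan form over ℚ; the rational canonical form exists over any field.

R = [[0, 0, 0, -36], [1, 0, 0, -36], [0, 1, 0, -21], [0, 0, 1, -6]]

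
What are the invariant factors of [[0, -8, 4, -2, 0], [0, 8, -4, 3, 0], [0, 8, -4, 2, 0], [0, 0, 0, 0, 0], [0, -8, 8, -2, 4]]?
x(x - 4), x^2(x - 4)

The Jordan structure of A has elementary divisors x^2, x, (x - 4), (x - 4). Arranging the block sizes at each eigenvalue in decreasing order and taking row products gives the invariant factors.

Invariant factors (smallest first, each dividing the next): x(x - 4), x^2(x - 4).

Check: the last factor x^2(x - 4) is the minimal polynomial, and the product x^3(x - 4)^2 is the characteristic polynomial.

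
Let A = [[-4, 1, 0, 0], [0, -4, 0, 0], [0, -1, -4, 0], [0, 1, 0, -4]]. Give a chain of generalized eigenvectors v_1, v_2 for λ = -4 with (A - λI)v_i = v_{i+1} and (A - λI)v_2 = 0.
We seek v_1 ∈ ker((A + 4I)^2) \ ker(A + 4I), then set v_{i+1} = (A + 4I) v_i.

One such chain is v_1 = [[2, 1, -1, 1]]^T, v_2 = [[1, 0, -1, 1]]^T. Check: (A + 4I) v_2 = [[0, 0, 0, 0]]^T = 0.

v_1 = [[2, 1, -1, 1]]^T, v_2 = [[1, 0, -1, 1]]^T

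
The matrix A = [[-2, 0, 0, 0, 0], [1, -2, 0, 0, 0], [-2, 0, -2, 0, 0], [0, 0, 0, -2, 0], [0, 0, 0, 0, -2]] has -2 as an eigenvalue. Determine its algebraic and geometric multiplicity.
algebraic multiplicity 5, geometric multiplicity 4

The characteristic polynomial is (x + 2)^5, so the factor x + 2 appears with exponent 5: the algebraic multiplicity is 5.

rank(A + 2I) = 1, so the eigenspace has dimension 5 - 1 = 4: the geometric multiplicity is 4.

Since 4 < 5, A is not diagonalizable.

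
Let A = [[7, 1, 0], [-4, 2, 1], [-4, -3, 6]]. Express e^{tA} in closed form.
A has Jordan form J = [[5, 1, 0], [0, 5, 1], [0, 0, 5]] with A = PJP^{-1}, so e^{tA} = P e^{tJ} P^{-1}.

For a Jordan block J_k(λ), e^{tJ_k(λ)} = e^{λt} · (I + tN + t^2 N^2/2! + ... + t^{k-1} N^{k-1}/(k-1)!) where N is the nilpotent superdiagonal part.

Assembling the blocks and conjugating back gives the entries of e^{tA} as shown above.

e^{tA} = [[(2*t + 1)*e^{5*t}, t*(2 - t)*e^{5*t}/2, t^2*e^{5*t}/2], [-4*t*e^{5*t}, (t^2 - 3*t + 1)*e^{5*t}, t*(1 - t)*e^{5*t}], [-4*t*e^{5*t}, t*(t - 3)*e^{5*t}, (-t^2 + t + 1)*e^{5*t}]]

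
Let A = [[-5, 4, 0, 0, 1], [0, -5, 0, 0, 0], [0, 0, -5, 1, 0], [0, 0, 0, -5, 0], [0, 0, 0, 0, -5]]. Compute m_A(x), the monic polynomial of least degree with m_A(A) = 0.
The characteristic polynomial factors as (x + 5)^5. The minimal polynomial is ∏(x - λ)^{k_λ} where k_λ is the size of the largest Jordan block at λ.

For λ = -5: rank(A + 5I) = 2, and the largest Jordan block has size 2 (the smallest k with rank((A + 5I)^k) = rank((A + 5I)^(k+1))).

So m_A(x) = (x + 5)^2.

m_A(x) = (x + 5)^2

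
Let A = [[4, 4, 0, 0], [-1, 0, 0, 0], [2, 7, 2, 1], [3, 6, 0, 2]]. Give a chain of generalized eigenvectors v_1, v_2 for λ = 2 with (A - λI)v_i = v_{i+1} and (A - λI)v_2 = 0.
We seek v_1 ∈ ker((A - 2I)^2) \ ker(A - 2I), then set v_{i+1} = (A - 2I) v_i.

One such chain is v_1 = [[-1, 1, -2, -2]]^T, v_2 = [[2, -1, 3, 3]]^T. Check: (A - 2I) v_2 = [[0, 0, 0, 0]]^T = 0.

v_1 = [[-1, 1, -2, -2]]^T, v_2 = [[2, -1, 3, 3]]^T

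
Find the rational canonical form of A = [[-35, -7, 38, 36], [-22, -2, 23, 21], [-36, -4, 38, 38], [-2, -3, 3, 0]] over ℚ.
R = [[0, 0, 0, 4], [1, 0, 0, 11], [0, 1, 0, 9], [0, 0, 1, 1]]

The invariant factors of A (the non-unit diagonal entries of the Smith normal form of xI - A over ℚ[x]) are (x - 4)(x + 1)^3, each dividing the next. The characteristic polynomial is their product, (x - 4)(x + 1)^3.

The rational canonical form is the block-diagonal matrix of companion matrices C(f_i):
R = [[0, 0, 0, 4], [1, 0, 0, 11], [0, 1, 0, 9], [0, 0, 1, 1]].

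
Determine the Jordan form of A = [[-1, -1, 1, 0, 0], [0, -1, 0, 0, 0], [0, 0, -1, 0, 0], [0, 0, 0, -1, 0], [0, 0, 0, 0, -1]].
J = [[-1, 1, 0, 0, 0], [0, -1, 0, 0, 0], [0, 0, -1, 0, 0], [0, 0, 0, -1, 0], [0, 0, 0, 0, -1]]

The characteristic polynomial is det(xI - A) = (x + 1)^5, so the eigenvalues are -1 (algebraic multiplicity 5).

For λ = -1: rank(A + I) = 1, rank((A + I)^2) = 0. The eigenspace has dimension 5 - 1 = 4, so there are 4 Jordan blocks; the rank sequence gives block sizes [2, 1, 1, 1].

Assembling the blocks gives the Jordan form J above.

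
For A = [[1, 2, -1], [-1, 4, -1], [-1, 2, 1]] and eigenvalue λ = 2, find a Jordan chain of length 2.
v_1 = [[0, 1, 1]]^T, v_2 = [[1, 1, 1]]^T

We seek v_1 ∈ ker((A - 2I)^2) \ ker(A - 2I), then set v_{i+1} = (A - 2I) v_i.

One such chain is v_1 = [[0, 1, 1]]^T, v_2 = [[1, 1, 1]]^T. Check: (A - 2I) v_2 = [[0, 0, 0]]^T = 0.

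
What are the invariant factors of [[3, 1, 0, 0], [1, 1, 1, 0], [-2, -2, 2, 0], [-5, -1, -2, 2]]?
x - 2, (x - 2)^3

The Jordan structure of A has elementary divisors (x - 2)^3, (x - 2). Arranging the block sizes at each eigenvalue in decreasing order and taking row products gives the invariant factors.

Invariant factors (smallest first, each dividing the next): x - 2, (x - 2)^3.

Check: the last factor (x - 2)^3 is the minimal polynomial, and the product (x - 2)^4 is the characteristic polynomial.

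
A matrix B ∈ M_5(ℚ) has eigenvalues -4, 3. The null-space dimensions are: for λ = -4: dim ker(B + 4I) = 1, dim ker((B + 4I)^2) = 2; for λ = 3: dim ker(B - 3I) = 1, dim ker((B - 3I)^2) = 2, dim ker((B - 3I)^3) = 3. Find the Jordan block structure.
Jordan blocks: (-4, 2), (3, 3)

λ = -4: successive nullity increments [1, 1] count blocks of size ≥ k; block sizes are [2].
λ = 3: successive nullity increments [1, 1, 1] count blocks of size ≥ k; block sizes are [3].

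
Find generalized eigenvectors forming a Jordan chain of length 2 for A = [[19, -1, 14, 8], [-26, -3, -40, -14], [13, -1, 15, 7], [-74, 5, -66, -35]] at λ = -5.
v_1 = [[2, -5, 2, -10]]^T, v_2 = [[1, -2, 1, -5]]^T

We seek v_1 ∈ ker((A + 5I)^2) \ ker(A + 5I), then set v_{i+1} = (A + 5I) v_i.

One such chain is v_1 = [[2, -5, 2, -10]]^T, v_2 = [[1, -2, 1, -5]]^T. Check: (A + 5I) v_2 = [[0, 0, 0, 0]]^T = 0.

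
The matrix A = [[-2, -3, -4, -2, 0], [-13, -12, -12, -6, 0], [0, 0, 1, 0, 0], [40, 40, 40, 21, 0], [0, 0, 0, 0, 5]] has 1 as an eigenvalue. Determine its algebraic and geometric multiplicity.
algebraic multiplicity 3, geometric multiplicity 2

The characteristic polynomial is (x - 5)^2(x - 1)^3, so the factor x - 1 appears with exponent 3: the algebraic multiplicity is 3.

rank(A - I) = 3, so the eigenspace has dimension 5 - 3 = 2: the geometric multiplicity is 2.

Since 2 < 3, A is not diagonalizable.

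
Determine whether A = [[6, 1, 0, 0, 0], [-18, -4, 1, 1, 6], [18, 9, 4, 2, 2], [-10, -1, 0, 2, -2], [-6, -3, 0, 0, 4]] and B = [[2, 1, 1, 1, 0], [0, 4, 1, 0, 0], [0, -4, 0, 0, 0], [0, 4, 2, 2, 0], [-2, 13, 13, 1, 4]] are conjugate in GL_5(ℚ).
Two matrices over a field are similar if and only if they have the same invariant factors.

Both A and B have characteristic polynomial (x - 4)(x - 2)^4 and minimal polynomial (x - 4)(x - 2)^3. Computing further, both have invariant factors x - 2, (x - 4)(x - 2)^3. Hence A and B are similar.

Yes.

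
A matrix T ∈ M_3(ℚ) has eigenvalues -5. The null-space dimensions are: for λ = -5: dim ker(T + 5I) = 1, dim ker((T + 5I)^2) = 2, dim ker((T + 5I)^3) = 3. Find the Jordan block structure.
λ = -5: successive nullity increments [1, 1, 1] count blocks of size ≥ k; block sizes are [3].

Jordan blocks: (-5, 3)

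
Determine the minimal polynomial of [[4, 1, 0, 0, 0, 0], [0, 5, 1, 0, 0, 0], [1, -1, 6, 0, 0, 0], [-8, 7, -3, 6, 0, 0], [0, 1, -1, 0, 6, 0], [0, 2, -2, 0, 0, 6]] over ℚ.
m_A(x) = (x - 6)(x - 5)^3

The characteristic polynomial factors as (x - 6)^3(x - 5)^3. The minimal polynomial is ∏(x - λ)^{k_λ} where k_λ is the size of the largest Jordan block at λ.

For λ = 5: rank(A - 5I) = 5, and the largest Jordan block has size 3 (the smallest k with rank((A - 5I)^k) = rank((A - 5I)^(k+1))).
For λ = 6: rank(A - 6I) = 3, and the largest Jordan block has size 1 (the smallest k with rank((A - 6I)^k) = rank((A - 6I)^(k+1))).

So m_A(x) = (x - 6)(x - 5)^3.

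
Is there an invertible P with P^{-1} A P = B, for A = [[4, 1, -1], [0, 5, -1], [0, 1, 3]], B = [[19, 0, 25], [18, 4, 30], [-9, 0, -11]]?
Two matrices over a field are similar if and only if they have the same invariant factors.

Both A and B have characteristic polynomial (x - 4)^3 and minimal polynomial (x - 4)^2. Computing further, both have invariant factors x - 4, (x - 4)^2. Hence A and B are similar.

Yes.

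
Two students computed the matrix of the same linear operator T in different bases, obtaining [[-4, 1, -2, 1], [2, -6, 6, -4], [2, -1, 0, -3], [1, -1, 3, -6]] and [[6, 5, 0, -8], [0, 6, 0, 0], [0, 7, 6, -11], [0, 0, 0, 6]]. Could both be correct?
trace(A) = -16 but trace(B) = 24. The trace is a similarity invariant, so A and B are not similar.

No.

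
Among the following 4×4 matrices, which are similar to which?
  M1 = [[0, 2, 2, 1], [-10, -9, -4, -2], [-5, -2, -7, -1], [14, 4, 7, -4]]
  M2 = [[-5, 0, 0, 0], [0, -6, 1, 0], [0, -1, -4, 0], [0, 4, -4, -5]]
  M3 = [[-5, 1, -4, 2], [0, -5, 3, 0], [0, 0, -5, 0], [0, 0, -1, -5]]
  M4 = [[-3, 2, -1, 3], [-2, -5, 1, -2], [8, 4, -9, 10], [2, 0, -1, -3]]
2 classes: {M1, M3, M4}, {M2}

Characteristic polynomials: χ_{M1} = (x + 5)^4, χ_{M2} = (x + 5)^4, χ_{M3} = (x + 5)^4, χ_{M4} = (x + 5)^4.

{M1, M3, M4}: invariant factors x + 5, (x + 5)^3.

{M2}: invariant factors x + 5, x + 5, (x + 5)^2.

Matrices are similar if and only if their invariant-factor lists agree; the partition into similarity classes is {M1, M3, M4}, {M2}.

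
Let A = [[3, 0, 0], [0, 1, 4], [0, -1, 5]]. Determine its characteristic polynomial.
xI - A = [[x - 3, 0, 0], [0, x - 1, -4], [0, 1, x - 5]].

Expanding det(xI - A) along the first row:
det(xI - A) = + (x - 3)·det([[x - 1, -4], [1, x - 5]]) - (0)·det([[0, -4], [0, x - 5]]) + (0)·det([[0, x - 1], [0, 1]]).

Evaluating gives χ_A(x) = x^3 - 9x^2 + 27x - 27 = (x - 3)^3.

χ_A(x) = (x - 3)^3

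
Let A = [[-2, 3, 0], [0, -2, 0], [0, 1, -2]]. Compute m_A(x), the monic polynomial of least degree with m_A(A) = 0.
The characteristic polynomial factors as (x + 2)^3. The minimal polynomial is ∏(x - λ)^{k_λ} where k_λ is the size of the largest Jordan block at λ.

For λ = -2: rank(A + 2I) = 1, and the largest Jordan block has size 2 (the smallest k with rank((A + 2I)^k) = rank((A + 2I)^(k+1))).

So m_A(x) = (x + 2)^2.

m_A(x) = (x + 2)^2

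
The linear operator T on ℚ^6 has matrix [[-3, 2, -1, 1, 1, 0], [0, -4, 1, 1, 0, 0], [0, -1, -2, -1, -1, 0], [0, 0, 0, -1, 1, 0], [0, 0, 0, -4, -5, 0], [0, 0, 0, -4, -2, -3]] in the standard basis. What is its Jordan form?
J = [[-3, 1, 0, 0, 0, 0], [0, -3, 1, 0, 0, 0], [0, 0, -3, 0, 0, 0], [0, 0, 0, -3, 1, 0], [0, 0, 0, 0, -3, 0], [0, 0, 0, 0, 0, -3]]

The characteristic polynomial is det(xI - A) = (x + 3)^6, so the eigenvalues are -3 (algebraic multiplicity 6).

For λ = -3: rank(A + 3I) = 3, rank((A + 3I)^2) = 1, rank((A + 3I)^3) = 0. The eigenspace has dimension 6 - 3 = 3, so there are 3 Jordan blocks; the rank sequence gives block sizes [3, 2, 1].

Assembling the blocks gives the Jordan form J above.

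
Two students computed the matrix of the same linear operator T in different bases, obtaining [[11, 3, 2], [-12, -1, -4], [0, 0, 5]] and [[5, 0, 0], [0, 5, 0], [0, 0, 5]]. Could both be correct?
No.

Both have characteristic polynomial (x - 5)^3, but the minimal polynomial of A is (x - 5)^2 while the minimal polynomial of B is x - 5. The minimal polynomial is a similarity invariant, so A and B are not similar.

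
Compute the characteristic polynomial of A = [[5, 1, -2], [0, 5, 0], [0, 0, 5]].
xI - A = [[x - 5, -1, 2], [0, x - 5, 0], [0, 0, x - 5]].

Expanding det(xI - A) along the first row:
det(xI - A) = + (x - 5)·det([[x - 5, 0], [0, x - 5]]) - (-1)·det([[0, 0], [0, x - 5]]) + (2)·det([[0, x - 5], [0, 0]]).

Evaluating gives χ_A(x) = x^3 - 15x^2 + 75x - 125 = (x - 5)^3.

χ_A(x) = (x - 5)^3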